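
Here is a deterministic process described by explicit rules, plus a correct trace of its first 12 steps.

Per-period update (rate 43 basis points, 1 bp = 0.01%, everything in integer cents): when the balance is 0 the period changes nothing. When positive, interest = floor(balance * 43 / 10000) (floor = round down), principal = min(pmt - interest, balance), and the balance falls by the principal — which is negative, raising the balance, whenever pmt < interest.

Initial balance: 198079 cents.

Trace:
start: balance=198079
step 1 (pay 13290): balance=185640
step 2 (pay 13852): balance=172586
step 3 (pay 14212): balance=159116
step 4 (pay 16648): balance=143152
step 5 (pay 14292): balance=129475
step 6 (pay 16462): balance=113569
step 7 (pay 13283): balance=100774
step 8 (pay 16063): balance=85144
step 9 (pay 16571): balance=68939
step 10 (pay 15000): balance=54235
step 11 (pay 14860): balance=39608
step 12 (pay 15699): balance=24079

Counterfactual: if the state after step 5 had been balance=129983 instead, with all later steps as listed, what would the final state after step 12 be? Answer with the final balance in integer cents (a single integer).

state after step 5 := balance=129983
step 6 (pay 16462): balance=114079
step 7 (pay 13283): balance=101286
step 8 (pay 16063): balance=85658
step 9 (pay 16571): balance=69455
step 10 (pay 15000): balance=54753
step 11 (pay 14860): balance=40128
step 12 (pay 15699): balance=24601

24601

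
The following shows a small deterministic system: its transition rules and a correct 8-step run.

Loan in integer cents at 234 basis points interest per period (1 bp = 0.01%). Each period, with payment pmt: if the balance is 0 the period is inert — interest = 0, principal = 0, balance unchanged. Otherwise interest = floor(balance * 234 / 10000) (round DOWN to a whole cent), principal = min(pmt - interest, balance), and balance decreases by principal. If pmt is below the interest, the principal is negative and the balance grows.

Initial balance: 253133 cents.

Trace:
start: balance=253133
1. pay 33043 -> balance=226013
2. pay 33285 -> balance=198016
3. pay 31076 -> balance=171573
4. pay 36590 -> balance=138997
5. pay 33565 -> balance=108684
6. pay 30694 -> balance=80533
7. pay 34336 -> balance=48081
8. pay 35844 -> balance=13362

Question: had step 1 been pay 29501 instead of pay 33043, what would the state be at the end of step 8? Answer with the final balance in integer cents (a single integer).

(re-executing from step 1 with the substitution; state before step 1: balance=253133)
1. pay 29501 -> balance=229555
2. pay 33285 -> balance=201641
3. pay 31076 -> balance=175283
4. pay 36590 -> balance=142794
5. pay 33565 -> balance=112570
6. pay 30694 -> balance=84510
7. pay 34336 -> balance=52151
8. pay 35844 -> balance=17527

17527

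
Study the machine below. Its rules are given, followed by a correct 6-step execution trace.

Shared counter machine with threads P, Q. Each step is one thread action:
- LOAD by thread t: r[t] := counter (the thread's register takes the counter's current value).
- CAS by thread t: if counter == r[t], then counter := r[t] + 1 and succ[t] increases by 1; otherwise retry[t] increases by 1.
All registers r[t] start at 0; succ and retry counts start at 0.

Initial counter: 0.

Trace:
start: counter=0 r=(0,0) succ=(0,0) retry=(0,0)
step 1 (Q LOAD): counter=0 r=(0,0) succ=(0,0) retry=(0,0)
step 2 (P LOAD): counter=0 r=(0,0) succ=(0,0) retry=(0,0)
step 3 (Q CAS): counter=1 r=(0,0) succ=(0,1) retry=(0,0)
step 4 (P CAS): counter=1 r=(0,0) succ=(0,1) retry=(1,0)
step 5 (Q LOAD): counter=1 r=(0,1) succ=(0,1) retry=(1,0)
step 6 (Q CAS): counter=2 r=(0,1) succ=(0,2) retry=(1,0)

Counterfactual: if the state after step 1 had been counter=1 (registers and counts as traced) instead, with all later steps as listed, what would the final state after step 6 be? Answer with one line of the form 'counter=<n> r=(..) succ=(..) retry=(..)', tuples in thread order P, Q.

state after step 1 := counter=1 r=(0,0) succ=(0,0) retry=(0,0)
step 2 (P LOAD): counter=1 r=(1,0) succ=(0,0) retry=(0,0)
step 3 (Q CAS): counter=1 r=(1,0) succ=(0,0) retry=(0,1)
step 4 (P CAS): counter=2 r=(1,0) succ=(1,0) retry=(0,1)
step 5 (Q LOAD): counter=2 r=(1,2) succ=(1,0) retry=(0,1)
step 6 (Q CAS): counter=3 r=(1,2) succ=(1,1) retry=(0,1)

counter=3 r=(1,2) succ=(1,1) retry=(0,1)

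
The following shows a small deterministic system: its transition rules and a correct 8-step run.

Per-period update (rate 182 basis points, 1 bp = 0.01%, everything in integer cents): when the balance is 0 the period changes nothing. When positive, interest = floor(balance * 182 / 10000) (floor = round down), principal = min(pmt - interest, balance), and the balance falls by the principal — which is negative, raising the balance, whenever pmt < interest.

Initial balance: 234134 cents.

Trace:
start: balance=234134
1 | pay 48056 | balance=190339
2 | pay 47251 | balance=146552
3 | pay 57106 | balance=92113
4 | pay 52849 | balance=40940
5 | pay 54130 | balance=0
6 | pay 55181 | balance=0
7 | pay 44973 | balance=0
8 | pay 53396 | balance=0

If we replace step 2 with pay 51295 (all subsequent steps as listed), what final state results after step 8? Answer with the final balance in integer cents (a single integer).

0

(re-executing from step 2 with the substitution; state before step 2: balance=190339)
2 | pay 51295 | balance=142508
3 | pay 57106 | balance=87995
4 | pay 52849 | balance=36747
5 | pay 54130 | balance=0
6 | pay 55181 | balance=0
7 | pay 44973 | balance=0
8 | pay 53396 | balance=0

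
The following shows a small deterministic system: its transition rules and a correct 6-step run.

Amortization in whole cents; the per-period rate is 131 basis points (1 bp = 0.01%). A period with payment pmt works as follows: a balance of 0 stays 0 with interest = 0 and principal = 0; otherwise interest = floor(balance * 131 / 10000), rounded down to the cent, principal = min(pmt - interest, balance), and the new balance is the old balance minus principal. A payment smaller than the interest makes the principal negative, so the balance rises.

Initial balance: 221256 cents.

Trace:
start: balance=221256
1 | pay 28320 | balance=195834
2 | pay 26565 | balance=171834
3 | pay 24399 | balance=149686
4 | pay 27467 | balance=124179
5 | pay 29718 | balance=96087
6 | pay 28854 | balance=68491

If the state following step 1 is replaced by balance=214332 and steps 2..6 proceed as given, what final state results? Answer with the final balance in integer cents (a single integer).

state after step 1 := balance=214332
2 | pay 26565 | balance=190574
3 | pay 24399 | balance=168671
4 | pay 27467 | balance=143413
5 | pay 29718 | balance=115573
6 | pay 28854 | balance=88233

88233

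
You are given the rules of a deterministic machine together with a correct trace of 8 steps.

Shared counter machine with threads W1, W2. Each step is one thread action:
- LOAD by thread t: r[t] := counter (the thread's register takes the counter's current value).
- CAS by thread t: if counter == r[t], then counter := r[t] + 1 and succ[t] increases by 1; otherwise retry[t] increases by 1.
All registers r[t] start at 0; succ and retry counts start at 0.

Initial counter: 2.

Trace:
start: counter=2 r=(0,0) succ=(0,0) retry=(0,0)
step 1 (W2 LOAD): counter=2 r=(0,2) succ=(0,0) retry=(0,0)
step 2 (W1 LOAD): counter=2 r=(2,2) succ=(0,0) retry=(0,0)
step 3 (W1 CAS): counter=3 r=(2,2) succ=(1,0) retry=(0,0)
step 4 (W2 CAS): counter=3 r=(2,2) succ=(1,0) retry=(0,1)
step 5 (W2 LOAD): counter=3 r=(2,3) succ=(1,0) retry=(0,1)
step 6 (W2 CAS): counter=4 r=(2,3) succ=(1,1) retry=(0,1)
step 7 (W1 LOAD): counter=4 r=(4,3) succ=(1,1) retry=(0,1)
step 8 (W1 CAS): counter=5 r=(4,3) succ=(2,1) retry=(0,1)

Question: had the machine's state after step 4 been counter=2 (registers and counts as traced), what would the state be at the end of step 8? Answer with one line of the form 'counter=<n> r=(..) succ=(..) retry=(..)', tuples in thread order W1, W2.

counter=4 r=(3,2) succ=(2,1) retry=(0,1)

state after step 4 := counter=2 r=(2,2) succ=(1,0) retry=(0,1)
step 5 (W2 LOAD): counter=2 r=(2,2) succ=(1,0) retry=(0,1)
step 6 (W2 CAS): counter=3 r=(2,2) succ=(1,1) retry=(0,1)
step 7 (W1 LOAD): counter=3 r=(3,2) succ=(1,1) retry=(0,1)
step 8 (W1 CAS): counter=4 r=(3,2) succ=(2,1) retry=(0,1)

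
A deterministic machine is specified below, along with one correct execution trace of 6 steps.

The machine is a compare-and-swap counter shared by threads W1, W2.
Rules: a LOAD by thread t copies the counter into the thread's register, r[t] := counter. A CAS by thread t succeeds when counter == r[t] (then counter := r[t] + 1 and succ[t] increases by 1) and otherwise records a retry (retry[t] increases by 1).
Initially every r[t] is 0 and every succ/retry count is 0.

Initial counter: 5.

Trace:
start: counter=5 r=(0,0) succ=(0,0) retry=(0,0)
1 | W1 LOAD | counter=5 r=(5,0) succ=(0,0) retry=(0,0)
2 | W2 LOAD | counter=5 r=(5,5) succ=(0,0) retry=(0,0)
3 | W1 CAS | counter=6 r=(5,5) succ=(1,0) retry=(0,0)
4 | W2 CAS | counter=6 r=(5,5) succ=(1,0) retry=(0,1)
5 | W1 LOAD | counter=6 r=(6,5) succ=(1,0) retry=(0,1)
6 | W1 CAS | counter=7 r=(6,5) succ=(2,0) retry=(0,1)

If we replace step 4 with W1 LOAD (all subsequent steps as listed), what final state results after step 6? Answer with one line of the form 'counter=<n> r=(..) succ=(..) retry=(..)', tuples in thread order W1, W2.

(re-executing from step 4 with the substitution; state before step 4: counter=6 r=(5,5) succ=(1,0) retry=(0,0))
4 | W1 LOAD | counter=6 r=(6,5) succ=(1,0) retry=(0,0)
5 | W1 LOAD | counter=6 r=(6,5) succ=(1,0) retry=(0,0)
6 | W1 CAS | counter=7 r=(6,5) succ=(2,0) retry=(0,0)

counter=7 r=(6,5) succ=(2,0) retry=(0,0)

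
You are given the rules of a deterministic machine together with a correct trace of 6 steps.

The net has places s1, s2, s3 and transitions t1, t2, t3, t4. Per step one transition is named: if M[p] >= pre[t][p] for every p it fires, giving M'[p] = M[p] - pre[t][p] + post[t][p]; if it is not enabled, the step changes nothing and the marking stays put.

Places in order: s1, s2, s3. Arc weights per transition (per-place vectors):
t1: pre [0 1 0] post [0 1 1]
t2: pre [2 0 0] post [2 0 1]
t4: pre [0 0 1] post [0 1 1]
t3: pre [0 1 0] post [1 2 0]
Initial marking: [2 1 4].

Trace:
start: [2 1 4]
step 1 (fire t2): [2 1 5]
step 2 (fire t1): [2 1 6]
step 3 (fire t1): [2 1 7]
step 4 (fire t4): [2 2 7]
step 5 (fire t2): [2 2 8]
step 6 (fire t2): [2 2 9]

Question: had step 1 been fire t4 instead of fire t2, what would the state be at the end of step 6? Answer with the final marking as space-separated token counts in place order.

2 3 8

(re-executing from step 1 with the substitution; state before step 1: [2 1 4])
step 1 (fire t4): [2 2 4]
step 2 (fire t1): [2 2 5]
step 3 (fire t1): [2 2 6]
step 4 (fire t4): [2 3 6]
step 5 (fire t2): [2 3 7]
step 6 (fire t2): [2 3 8]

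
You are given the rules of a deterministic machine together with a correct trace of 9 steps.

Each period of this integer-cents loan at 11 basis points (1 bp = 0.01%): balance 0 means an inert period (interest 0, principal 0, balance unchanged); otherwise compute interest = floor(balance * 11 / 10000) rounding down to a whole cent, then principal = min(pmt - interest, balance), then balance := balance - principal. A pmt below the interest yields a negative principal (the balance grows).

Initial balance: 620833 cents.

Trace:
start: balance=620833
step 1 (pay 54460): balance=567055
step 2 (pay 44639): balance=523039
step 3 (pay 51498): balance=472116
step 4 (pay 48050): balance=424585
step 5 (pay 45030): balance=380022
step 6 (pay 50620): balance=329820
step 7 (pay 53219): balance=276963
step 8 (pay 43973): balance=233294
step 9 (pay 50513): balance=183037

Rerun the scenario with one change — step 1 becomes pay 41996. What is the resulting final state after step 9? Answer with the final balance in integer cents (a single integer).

195611

(re-executing from step 1 with the substitution; state before step 1: balance=620833)
step 1 (pay 41996): balance=579519
step 2 (pay 44639): balance=535517
step 3 (pay 51498): balance=484608
step 4 (pay 48050): balance=437091
step 5 (pay 45030): balance=392541
step 6 (pay 50620): balance=342352
step 7 (pay 53219): balance=289509
step 8 (pay 43973): balance=245854
step 9 (pay 50513): balance=195611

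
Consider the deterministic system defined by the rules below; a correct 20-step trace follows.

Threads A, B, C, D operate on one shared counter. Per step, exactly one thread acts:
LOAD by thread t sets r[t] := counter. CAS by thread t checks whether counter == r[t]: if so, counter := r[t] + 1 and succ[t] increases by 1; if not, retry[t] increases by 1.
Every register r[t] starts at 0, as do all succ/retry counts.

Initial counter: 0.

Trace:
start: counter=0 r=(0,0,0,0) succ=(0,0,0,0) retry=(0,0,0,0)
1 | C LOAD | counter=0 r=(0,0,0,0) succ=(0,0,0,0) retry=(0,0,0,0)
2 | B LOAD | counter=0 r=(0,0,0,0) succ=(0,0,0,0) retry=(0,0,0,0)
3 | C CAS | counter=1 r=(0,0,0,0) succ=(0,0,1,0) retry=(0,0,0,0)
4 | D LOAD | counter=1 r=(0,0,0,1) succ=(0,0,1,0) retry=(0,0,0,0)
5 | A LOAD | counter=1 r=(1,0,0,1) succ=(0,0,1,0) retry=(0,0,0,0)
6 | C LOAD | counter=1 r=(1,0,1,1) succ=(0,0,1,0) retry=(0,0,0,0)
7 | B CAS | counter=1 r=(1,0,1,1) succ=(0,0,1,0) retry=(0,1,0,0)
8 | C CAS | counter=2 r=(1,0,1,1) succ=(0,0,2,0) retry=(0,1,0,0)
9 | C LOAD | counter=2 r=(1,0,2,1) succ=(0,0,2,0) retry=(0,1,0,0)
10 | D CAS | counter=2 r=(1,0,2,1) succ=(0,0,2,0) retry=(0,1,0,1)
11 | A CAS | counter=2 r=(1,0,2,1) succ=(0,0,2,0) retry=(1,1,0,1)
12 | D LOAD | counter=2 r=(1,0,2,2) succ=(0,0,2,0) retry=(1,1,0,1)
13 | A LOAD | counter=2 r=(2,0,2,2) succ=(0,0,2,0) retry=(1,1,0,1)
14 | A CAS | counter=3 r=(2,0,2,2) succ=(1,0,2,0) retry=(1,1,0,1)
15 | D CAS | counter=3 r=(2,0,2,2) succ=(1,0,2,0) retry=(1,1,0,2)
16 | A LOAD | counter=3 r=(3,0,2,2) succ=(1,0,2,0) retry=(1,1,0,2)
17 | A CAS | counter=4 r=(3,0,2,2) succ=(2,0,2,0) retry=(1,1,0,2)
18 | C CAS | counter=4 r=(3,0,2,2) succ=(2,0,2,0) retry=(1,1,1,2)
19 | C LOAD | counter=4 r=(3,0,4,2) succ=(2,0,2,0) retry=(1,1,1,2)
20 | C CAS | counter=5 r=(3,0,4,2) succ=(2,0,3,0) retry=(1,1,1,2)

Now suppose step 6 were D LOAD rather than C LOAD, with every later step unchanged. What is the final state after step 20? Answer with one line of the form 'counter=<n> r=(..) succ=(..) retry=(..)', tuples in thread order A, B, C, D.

counter=5 r=(3,0,4,2) succ=(2,0,2,1) retry=(1,1,2,1)

(re-executing from step 6 with the substitution; state before step 6: counter=1 r=(1,0,0,1) succ=(0,0,1,0) retry=(0,0,0,0))
6 | D LOAD | counter=1 r=(1,0,0,1) succ=(0,0,1,0) retry=(0,0,0,0)
7 | B CAS | counter=1 r=(1,0,0,1) succ=(0,0,1,0) retry=(0,1,0,0)
8 | C CAS | counter=1 r=(1,0,0,1) succ=(0,0,1,0) retry=(0,1,1,0)
9 | C LOAD | counter=1 r=(1,0,1,1) succ=(0,0,1,0) retry=(0,1,1,0)
10 | D CAS | counter=2 r=(1,0,1,1) succ=(0,0,1,1) retry=(0,1,1,0)
11 | A CAS | counter=2 r=(1,0,1,1) succ=(0,0,1,1) retry=(1,1,1,0)
12 | D LOAD | counter=2 r=(1,0,1,2) succ=(0,0,1,1) retry=(1,1,1,0)
13 | A LOAD | counter=2 r=(2,0,1,2) succ=(0,0,1,1) retry=(1,1,1,0)
14 | A CAS | counter=3 r=(2,0,1,2) succ=(1,0,1,1) retry=(1,1,1,0)
15 | D CAS | counter=3 r=(2,0,1,2) succ=(1,0,1,1) retry=(1,1,1,1)
16 | A LOAD | counter=3 r=(3,0,1,2) succ=(1,0,1,1) retry=(1,1,1,1)
17 | A CAS | counter=4 r=(3,0,1,2) succ=(2,0,1,1) retry=(1,1,1,1)
18 | C CAS | counter=4 r=(3,0,1,2) succ=(2,0,1,1) retry=(1,1,2,1)
19 | C LOAD | counter=4 r=(3,0,4,2) succ=(2,0,1,1) retry=(1,1,2,1)
20 | C CAS | counter=5 r=(3,0,4,2) succ=(2,0,2,1) retry=(1,1,2,1)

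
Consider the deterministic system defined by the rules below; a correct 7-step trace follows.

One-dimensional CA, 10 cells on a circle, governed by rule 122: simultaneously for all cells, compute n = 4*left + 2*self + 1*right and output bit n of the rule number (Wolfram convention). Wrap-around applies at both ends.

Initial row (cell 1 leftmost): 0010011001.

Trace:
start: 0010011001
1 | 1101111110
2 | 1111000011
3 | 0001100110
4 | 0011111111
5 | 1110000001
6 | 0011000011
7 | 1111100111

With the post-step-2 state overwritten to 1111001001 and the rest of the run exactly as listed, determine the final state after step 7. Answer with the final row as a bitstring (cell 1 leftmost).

0000110110

state after step 2 := 1111001001
3 | 0001110111
4 | 1011011101
5 | 1111110111
6 | 0000011100
7 | 0000110110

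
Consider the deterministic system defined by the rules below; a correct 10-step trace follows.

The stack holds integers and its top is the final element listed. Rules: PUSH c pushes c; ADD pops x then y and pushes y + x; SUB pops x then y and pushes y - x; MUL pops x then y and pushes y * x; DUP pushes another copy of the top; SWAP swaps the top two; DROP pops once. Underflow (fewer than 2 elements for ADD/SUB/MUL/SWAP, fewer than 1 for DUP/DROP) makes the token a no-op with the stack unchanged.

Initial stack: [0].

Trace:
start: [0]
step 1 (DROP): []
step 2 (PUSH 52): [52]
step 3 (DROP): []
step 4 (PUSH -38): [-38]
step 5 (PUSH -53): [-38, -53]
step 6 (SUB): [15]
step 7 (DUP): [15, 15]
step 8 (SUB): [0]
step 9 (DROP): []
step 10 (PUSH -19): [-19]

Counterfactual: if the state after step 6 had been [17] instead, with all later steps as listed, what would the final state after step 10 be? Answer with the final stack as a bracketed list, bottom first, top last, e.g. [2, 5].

[-19]

state after step 6 := [17]
step 7 (DUP): [17, 17]
step 8 (SUB): [0]
step 9 (DROP): []
step 10 (PUSH -19): [-19]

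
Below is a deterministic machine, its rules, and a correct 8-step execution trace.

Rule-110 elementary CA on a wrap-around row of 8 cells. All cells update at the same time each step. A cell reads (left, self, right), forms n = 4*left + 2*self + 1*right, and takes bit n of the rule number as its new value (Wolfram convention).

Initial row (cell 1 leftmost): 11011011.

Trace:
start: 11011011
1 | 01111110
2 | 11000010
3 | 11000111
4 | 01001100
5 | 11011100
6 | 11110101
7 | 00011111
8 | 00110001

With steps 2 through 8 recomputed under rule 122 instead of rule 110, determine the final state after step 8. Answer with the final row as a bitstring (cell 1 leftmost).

00000000

(re-executing steps 2..8 under rule 122; state before step 2: 01111110)
2 | 11000011
3 | 01100110
4 | 11111111
5 | 00000000
6 | 00000000
7 | 00000000
8 | 00000000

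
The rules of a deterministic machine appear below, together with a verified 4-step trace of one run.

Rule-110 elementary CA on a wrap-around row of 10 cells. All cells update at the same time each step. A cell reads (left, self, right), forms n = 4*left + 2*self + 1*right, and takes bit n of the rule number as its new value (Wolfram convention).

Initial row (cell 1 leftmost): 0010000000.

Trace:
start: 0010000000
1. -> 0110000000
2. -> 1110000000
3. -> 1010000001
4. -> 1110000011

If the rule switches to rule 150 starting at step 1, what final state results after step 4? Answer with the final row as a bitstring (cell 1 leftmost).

(re-executing steps 1..4 under rule 150; state before step 1: 0010000000)
1. -> 0111000000
2. -> 1010100000
3. -> 1010110001
4. -> 0010001010

0010001010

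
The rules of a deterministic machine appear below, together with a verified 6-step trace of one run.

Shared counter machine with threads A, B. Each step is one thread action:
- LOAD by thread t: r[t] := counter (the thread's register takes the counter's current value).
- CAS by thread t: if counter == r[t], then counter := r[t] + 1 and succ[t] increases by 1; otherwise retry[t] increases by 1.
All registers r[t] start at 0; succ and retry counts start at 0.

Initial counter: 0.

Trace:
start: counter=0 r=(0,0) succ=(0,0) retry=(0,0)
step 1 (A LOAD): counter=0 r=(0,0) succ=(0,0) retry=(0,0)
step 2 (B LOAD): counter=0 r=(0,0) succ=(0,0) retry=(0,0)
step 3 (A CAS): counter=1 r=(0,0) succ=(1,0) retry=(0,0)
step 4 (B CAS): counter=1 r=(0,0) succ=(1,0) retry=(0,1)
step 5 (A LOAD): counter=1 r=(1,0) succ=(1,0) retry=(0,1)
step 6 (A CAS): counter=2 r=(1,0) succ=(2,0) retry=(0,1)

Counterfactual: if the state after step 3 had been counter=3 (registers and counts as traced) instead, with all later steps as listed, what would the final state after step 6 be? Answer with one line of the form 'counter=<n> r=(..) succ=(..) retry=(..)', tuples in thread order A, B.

counter=4 r=(3,0) succ=(2,0) retry=(0,1)

state after step 3 := counter=3 r=(0,0) succ=(1,0) retry=(0,0)
step 4 (B CAS): counter=3 r=(0,0) succ=(1,0) retry=(0,1)
step 5 (A LOAD): counter=3 r=(3,0) succ=(1,0) retry=(0,1)
step 6 (A CAS): counter=4 r=(3,0) succ=(2,0) retry=(0,1)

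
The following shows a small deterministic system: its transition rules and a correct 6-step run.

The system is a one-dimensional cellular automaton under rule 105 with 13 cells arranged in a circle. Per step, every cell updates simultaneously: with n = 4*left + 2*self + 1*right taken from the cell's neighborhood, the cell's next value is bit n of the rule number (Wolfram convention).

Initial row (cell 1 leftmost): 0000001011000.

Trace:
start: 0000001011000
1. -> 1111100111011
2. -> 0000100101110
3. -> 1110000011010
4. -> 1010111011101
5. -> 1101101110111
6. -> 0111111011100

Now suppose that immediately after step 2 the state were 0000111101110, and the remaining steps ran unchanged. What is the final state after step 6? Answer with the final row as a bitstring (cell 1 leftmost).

state after step 2 := 0000111101110
3. -> 1110100111010
4. -> 1011000101101
5. -> 1111010011111
6. -> 0001100010000

0001100010000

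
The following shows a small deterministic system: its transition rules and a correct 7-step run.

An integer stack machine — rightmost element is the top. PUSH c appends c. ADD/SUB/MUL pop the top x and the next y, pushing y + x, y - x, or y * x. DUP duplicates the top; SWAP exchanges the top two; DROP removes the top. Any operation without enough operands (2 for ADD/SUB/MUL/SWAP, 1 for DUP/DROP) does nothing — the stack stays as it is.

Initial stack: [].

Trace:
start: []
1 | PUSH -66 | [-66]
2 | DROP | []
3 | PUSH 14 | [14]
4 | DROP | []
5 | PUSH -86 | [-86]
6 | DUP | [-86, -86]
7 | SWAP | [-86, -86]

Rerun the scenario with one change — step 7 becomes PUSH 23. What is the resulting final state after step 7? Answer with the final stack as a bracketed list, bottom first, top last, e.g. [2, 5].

(re-executing from step 7 with the substitution; state before step 7: [-86, -86])
7 | PUSH 23 | [-86, -86, 23]

[-86, -86, 23]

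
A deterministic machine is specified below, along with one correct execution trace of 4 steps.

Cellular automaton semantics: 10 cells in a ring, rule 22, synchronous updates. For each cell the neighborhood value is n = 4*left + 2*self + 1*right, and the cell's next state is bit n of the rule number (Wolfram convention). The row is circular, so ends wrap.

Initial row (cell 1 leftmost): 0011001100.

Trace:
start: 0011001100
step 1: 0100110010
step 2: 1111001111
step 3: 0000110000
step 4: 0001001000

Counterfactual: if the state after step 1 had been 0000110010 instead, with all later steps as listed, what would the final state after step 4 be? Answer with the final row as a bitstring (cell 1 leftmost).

1000001001

state after step 1 := 0000110010
step 2: 0001001111
step 3: 1011110000
step 4: 1000001001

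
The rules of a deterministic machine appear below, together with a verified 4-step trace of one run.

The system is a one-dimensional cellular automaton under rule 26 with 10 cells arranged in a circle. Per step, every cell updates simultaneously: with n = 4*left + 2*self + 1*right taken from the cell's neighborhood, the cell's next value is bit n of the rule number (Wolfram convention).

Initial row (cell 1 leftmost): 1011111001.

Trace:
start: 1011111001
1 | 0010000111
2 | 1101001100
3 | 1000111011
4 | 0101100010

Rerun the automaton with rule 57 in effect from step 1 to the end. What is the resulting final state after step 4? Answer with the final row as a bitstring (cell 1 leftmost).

0110100101

(re-executing steps 1..4 under rule 57; state before step 1: 1011111001)
1 | 0110000101
2 | 1101110010
3 | 1011001001
4 | 0110100101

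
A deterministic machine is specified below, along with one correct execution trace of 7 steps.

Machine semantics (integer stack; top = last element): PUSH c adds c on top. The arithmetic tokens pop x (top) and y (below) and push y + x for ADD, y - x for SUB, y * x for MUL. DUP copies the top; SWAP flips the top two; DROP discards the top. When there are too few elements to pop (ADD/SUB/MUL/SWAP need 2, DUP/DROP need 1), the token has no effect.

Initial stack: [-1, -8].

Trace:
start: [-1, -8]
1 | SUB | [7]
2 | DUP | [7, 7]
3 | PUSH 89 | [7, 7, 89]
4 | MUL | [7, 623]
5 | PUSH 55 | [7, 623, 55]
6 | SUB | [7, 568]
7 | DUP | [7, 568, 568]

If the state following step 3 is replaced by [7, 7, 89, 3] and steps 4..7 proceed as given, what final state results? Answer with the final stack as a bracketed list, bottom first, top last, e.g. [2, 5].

[7, 7, 212, 212]

state after step 3 := [7, 7, 89, 3]
4 | MUL | [7, 7, 267]
5 | PUSH 55 | [7, 7, 267, 55]
6 | SUB | [7, 7, 212]
7 | DUP | [7, 7, 212, 212]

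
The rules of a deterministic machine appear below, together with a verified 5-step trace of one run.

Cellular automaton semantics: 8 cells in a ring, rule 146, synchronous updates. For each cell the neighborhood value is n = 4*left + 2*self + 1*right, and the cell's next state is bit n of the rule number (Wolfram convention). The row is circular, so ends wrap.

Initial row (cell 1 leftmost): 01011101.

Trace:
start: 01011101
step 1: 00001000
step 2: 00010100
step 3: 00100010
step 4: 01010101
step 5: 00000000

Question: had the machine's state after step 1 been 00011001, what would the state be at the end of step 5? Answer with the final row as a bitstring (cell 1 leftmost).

01011010

state after step 1 := 00011001
step 2: 10100110
step 3: 00011000
step 4: 00100100
step 5: 01011010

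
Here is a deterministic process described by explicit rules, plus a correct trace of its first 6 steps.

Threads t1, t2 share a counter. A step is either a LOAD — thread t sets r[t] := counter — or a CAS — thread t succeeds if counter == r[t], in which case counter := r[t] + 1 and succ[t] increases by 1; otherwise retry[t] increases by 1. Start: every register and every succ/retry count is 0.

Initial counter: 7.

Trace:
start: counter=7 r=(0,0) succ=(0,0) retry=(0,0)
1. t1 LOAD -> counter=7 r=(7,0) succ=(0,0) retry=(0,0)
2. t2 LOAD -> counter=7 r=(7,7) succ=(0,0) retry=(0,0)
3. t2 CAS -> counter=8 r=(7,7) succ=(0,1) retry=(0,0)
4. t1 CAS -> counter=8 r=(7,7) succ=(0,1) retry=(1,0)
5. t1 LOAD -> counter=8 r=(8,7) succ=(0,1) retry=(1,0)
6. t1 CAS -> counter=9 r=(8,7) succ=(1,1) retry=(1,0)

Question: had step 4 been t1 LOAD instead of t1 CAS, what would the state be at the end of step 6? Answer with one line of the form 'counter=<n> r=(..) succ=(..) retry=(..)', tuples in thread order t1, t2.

(re-executing from step 4 with the substitution; state before step 4: counter=8 r=(7,7) succ=(0,1) retry=(0,0))
4. t1 LOAD -> counter=8 r=(8,7) succ=(0,1) retry=(0,0)
5. t1 LOAD -> counter=8 r=(8,7) succ=(0,1) retry=(0,0)
6. t1 CAS -> counter=9 r=(8,7) succ=(1,1) retry=(0,0)

counter=9 r=(8,7) succ=(1,1) retry=(0,0)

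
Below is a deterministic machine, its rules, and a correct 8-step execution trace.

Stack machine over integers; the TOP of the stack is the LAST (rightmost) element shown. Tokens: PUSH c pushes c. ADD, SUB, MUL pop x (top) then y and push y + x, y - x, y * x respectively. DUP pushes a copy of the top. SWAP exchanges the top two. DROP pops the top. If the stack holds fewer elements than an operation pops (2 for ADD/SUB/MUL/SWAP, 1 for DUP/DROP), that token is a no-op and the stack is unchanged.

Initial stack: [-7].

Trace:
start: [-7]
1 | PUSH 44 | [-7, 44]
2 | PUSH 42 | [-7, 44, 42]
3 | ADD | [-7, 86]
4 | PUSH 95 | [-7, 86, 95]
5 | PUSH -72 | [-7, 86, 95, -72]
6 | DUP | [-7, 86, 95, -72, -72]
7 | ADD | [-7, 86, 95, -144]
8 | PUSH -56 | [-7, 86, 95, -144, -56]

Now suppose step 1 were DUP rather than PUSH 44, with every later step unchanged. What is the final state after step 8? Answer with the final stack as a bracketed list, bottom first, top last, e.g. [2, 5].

[-7, 35, 95, -144, -56]

(re-executing from step 1 with the substitution; state before step 1: [-7])
1 | DUP | [-7, -7]
2 | PUSH 42 | [-7, -7, 42]
3 | ADD | [-7, 35]
4 | PUSH 95 | [-7, 35, 95]
5 | PUSH -72 | [-7, 35, 95, -72]
6 | DUP | [-7, 35, 95, -72, -72]
7 | ADD | [-7, 35, 95, -144]
8 | PUSH -56 | [-7, 35, 95, -144, -56]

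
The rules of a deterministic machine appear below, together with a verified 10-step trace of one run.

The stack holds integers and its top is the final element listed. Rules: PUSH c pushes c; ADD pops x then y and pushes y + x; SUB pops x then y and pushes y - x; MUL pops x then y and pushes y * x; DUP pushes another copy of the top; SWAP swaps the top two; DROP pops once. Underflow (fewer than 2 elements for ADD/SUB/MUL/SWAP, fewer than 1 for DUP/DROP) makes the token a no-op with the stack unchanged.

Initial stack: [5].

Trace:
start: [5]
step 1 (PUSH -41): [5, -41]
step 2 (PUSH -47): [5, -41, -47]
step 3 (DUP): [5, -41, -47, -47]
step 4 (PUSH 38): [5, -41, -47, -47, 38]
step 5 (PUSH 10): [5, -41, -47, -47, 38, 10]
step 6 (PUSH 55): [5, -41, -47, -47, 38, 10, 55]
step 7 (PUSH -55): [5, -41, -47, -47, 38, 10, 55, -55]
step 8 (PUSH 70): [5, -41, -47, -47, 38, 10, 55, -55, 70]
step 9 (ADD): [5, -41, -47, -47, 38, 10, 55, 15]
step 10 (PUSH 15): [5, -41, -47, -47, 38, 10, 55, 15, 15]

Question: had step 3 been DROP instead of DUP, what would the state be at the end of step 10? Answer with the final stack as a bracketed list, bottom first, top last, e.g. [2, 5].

(re-executing from step 3 with the substitution; state before step 3: [5, -41, -47])
step 3 (DROP): [5, -41]
step 4 (PUSH 38): [5, -41, 38]
step 5 (PUSH 10): [5, -41, 38, 10]
step 6 (PUSH 55): [5, -41, 38, 10, 55]
step 7 (PUSH -55): [5, -41, 38, 10, 55, -55]
step 8 (PUSH 70): [5, -41, 38, 10, 55, -55, 70]
step 9 (ADD): [5, -41, 38, 10, 55, 15]
step 10 (PUSH 15): [5, -41, 38, 10, 55, 15, 15]

[5, -41, 38, 10, 55, 15, 15]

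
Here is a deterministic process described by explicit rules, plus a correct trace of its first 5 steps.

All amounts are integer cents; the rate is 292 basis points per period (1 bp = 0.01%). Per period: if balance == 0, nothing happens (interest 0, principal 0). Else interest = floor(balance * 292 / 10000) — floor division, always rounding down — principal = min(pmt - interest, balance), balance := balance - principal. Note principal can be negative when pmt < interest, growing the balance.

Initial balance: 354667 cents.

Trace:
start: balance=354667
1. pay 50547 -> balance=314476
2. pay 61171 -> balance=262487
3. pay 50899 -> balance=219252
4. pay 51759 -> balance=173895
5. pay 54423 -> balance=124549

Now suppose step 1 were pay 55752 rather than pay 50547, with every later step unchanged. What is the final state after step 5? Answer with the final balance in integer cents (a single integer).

(re-executing from step 1 with the substitution; state before step 1: balance=354667)
1. pay 55752 -> balance=309271
2. pay 61171 -> balance=257130
3. pay 50899 -> balance=213739
4. pay 51759 -> balance=168221
5. pay 54423 -> balance=118710

118710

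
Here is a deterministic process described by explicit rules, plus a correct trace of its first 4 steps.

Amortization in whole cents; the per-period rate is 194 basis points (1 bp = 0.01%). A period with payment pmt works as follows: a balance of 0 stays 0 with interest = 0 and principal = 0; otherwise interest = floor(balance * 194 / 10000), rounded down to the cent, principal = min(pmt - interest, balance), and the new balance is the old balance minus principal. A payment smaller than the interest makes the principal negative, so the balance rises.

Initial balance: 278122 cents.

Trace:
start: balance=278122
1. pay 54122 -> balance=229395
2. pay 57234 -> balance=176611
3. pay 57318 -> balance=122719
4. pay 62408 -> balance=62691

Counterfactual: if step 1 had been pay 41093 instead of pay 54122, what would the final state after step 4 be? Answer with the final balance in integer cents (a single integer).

(re-executing from step 1 with the substitution; state before step 1: balance=278122)
1. pay 41093 -> balance=242424
2. pay 57234 -> balance=189893
3. pay 57318 -> balance=136258
4. pay 62408 -> balance=76493

76493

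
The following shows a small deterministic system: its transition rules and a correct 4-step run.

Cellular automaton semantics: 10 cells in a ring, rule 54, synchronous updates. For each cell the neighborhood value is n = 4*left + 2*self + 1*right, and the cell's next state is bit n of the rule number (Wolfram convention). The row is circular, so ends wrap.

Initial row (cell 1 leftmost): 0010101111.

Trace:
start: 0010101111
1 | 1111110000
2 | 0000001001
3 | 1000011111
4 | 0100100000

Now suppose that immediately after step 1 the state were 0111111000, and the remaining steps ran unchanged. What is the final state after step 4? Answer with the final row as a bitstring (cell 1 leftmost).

state after step 1 := 0111111000
2 | 1000000100
3 | 1100001111
4 | 0010010000

0010010000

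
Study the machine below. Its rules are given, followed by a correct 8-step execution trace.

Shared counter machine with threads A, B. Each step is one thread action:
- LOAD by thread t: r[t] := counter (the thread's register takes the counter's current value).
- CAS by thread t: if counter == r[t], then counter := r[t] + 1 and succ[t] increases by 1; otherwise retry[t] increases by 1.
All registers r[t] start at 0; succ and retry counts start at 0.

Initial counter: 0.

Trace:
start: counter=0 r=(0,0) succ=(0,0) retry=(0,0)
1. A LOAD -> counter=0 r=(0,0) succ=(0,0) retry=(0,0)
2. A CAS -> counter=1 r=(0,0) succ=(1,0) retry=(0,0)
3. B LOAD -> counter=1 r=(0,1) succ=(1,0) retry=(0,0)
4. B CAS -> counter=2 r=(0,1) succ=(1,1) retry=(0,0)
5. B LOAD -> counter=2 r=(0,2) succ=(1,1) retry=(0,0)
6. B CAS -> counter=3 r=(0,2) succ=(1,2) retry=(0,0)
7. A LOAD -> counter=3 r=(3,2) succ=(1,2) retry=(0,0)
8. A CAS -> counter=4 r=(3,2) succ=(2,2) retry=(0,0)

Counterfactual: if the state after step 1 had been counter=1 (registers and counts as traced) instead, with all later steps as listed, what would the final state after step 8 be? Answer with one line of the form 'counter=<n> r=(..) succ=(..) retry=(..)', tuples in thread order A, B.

state after step 1 := counter=1 r=(0,0) succ=(0,0) retry=(0,0)
2. A CAS -> counter=1 r=(0,0) succ=(0,0) retry=(1,0)
3. B LOAD -> counter=1 r=(0,1) succ=(0,0) retry=(1,0)
4. B CAS -> counter=2 r=(0,1) succ=(0,1) retry=(1,0)
5. B LOAD -> counter=2 r=(0,2) succ=(0,1) retry=(1,0)
6. B CAS -> counter=3 r=(0,2) succ=(0,2) retry=(1,0)
7. A LOAD -> counter=3 r=(3,2) succ=(0,2) retry=(1,0)
8. A CAS -> counter=4 r=(3,2) succ=(1,2) retry=(1,0)

counter=4 r=(3,2) succ=(1,2) retry=(1,0)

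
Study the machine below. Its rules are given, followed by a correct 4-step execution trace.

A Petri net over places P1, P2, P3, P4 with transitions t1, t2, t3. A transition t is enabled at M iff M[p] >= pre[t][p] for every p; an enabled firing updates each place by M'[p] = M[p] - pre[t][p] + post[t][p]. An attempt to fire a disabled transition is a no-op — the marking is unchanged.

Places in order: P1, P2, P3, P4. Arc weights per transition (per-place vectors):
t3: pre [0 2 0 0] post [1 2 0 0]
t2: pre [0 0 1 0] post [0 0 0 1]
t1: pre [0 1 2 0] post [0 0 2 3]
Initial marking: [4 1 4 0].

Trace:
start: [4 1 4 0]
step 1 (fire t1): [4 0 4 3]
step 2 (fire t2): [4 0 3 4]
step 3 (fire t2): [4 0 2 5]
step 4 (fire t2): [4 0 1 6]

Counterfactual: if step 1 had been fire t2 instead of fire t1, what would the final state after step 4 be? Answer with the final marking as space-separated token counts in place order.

4 1 0 4

(re-executing from step 1 with the substitution; state before step 1: [4 1 4 0])
step 1 (fire t2): [4 1 3 1]
step 2 (fire t2): [4 1 2 2]
step 3 (fire t2): [4 1 1 3]
step 4 (fire t2): [4 1 0 4]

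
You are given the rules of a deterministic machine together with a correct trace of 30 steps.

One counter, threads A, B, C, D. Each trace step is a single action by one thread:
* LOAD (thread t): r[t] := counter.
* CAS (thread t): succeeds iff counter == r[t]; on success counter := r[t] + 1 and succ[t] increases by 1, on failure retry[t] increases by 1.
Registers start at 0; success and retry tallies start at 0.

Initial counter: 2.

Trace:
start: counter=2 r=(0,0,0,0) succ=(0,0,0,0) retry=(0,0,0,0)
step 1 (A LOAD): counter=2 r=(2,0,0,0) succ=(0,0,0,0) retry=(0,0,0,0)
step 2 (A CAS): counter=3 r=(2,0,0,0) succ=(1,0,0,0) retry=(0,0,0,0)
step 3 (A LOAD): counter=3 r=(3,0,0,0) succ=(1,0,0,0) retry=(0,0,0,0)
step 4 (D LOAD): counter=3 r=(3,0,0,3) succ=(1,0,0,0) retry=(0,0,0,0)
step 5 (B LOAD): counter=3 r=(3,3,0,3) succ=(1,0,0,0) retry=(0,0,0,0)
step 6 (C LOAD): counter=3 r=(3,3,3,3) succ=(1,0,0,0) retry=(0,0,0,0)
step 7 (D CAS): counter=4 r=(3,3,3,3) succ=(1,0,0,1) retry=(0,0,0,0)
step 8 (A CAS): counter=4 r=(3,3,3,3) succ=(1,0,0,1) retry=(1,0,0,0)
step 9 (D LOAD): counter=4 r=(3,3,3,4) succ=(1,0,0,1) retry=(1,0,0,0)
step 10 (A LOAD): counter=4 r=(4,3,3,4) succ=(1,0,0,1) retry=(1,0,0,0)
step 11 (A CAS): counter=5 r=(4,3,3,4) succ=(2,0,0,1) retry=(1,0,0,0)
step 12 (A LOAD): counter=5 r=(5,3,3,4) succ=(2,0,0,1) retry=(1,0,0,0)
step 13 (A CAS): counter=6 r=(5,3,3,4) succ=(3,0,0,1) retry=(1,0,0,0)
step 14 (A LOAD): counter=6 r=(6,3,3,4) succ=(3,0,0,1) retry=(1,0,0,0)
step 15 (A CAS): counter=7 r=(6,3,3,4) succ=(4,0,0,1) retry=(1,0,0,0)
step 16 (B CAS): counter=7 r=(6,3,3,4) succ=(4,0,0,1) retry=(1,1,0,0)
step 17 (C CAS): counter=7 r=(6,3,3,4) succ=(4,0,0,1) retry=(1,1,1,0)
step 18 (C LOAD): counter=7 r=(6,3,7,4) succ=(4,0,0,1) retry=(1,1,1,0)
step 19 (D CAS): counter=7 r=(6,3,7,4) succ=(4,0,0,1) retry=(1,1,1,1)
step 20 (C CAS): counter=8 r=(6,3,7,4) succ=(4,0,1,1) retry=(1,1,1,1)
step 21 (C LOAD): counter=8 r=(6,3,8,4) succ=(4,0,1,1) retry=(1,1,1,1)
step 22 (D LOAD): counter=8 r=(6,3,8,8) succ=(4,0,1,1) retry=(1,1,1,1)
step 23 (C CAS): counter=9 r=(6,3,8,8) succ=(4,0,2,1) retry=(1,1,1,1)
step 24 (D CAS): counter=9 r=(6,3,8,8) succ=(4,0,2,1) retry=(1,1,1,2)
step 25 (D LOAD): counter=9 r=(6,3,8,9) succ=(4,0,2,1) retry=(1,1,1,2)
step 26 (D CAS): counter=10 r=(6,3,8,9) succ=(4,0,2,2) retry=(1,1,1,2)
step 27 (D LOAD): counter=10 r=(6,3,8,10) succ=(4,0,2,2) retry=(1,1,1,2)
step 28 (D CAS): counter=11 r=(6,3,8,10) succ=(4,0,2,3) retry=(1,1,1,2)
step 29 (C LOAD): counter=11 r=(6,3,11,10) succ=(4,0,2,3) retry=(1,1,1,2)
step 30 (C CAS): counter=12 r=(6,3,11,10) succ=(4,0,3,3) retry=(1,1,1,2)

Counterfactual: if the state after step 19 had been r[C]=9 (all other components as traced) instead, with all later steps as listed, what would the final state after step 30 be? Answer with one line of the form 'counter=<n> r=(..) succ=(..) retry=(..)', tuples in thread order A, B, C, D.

state after step 19 := counter=7 r=(6,3,9,4) succ=(4,0,0,1) retry=(1,1,1,1)
step 20 (C CAS): counter=7 r=(6,3,9,4) succ=(4,0,0,1) retry=(1,1,2,1)
step 21 (C LOAD): counter=7 r=(6,3,7,4) succ=(4,0,0,1) retry=(1,1,2,1)
step 22 (D LOAD): counter=7 r=(6,3,7,7) succ=(4,0,0,1) retry=(1,1,2,1)
step 23 (C CAS): counter=8 r=(6,3,7,7) succ=(4,0,1,1) retry=(1,1,2,1)
step 24 (D CAS): counter=8 r=(6,3,7,7) succ=(4,0,1,1) retry=(1,1,2,2)
step 25 (D LOAD): counter=8 r=(6,3,7,8) succ=(4,0,1,1) retry=(1,1,2,2)
step 26 (D CAS): counter=9 r=(6,3,7,8) succ=(4,0,1,2) retry=(1,1,2,2)
step 27 (D LOAD): counter=9 r=(6,3,7,9) succ=(4,0,1,2) retry=(1,1,2,2)
step 28 (D CAS): counter=10 r=(6,3,7,9) succ=(4,0,1,3) retry=(1,1,2,2)
step 29 (C LOAD): counter=10 r=(6,3,10,9) succ=(4,0,1,3) retry=(1,1,2,2)
step 30 (C CAS): counter=11 r=(6,3,10,9) succ=(4,0,2,3) retry=(1,1,2,2)

counter=11 r=(6,3,10,9) succ=(4,0,2,3) retry=(1,1,2,2)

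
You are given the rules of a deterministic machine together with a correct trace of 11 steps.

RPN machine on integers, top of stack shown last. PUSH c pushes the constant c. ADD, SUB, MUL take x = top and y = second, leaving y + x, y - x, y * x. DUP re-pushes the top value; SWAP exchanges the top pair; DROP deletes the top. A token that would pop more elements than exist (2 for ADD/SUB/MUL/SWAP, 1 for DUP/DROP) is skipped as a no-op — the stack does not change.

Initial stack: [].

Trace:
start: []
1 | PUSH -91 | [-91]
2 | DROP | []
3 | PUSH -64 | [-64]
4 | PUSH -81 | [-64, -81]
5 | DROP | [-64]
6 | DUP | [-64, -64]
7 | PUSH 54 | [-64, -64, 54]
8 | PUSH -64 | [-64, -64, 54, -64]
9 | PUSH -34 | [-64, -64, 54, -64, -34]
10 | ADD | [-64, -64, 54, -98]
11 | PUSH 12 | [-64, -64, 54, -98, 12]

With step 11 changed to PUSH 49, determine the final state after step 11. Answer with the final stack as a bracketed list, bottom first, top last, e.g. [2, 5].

(re-executing from step 11 with the substitution; state before step 11: [-64, -64, 54, -98])
11 | PUSH 49 | [-64, -64, 54, -98, 49]

[-64, -64, 54, -98, 49]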